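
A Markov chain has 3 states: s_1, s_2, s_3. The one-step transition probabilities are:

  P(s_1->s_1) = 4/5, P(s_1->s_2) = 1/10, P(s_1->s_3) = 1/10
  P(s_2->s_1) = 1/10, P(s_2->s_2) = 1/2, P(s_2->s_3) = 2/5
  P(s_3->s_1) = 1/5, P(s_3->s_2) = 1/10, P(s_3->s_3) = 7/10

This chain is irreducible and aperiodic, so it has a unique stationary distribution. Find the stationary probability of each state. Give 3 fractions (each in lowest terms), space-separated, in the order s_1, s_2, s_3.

The stationary distribution satisfies pi = pi * P, i.e.:
  pi_s_1 = 4/5*pi_s_1 + 1/10*pi_s_2 + 1/5*pi_s_3
  pi_s_2 = 1/10*pi_s_1 + 1/2*pi_s_2 + 1/10*pi_s_3
  pi_s_3 = 1/10*pi_s_1 + 2/5*pi_s_2 + 7/10*pi_s_3
with normalization: pi_s_1 + pi_s_2 + pi_s_3 = 1.

Using the first 2 balance equations plus normalization, the linear system A*pi = b is:
  [-1/5, 1/10, 1/5] . pi = 0
  [1/10, -1/2, 1/10] . pi = 0
  [1, 1, 1] . pi = 1

Solving yields:
  pi_s_1 = 11/24
  pi_s_2 = 1/6
  pi_s_3 = 3/8

Verification (pi * P):
  11/24*4/5 + 1/6*1/10 + 3/8*1/5 = 11/24 = pi_s_1  (ok)
  11/24*1/10 + 1/6*1/2 + 3/8*1/10 = 1/6 = pi_s_2  (ok)
  11/24*1/10 + 1/6*2/5 + 3/8*7/10 = 3/8 = pi_s_3  (ok)

Answer: 11/24 1/6 3/8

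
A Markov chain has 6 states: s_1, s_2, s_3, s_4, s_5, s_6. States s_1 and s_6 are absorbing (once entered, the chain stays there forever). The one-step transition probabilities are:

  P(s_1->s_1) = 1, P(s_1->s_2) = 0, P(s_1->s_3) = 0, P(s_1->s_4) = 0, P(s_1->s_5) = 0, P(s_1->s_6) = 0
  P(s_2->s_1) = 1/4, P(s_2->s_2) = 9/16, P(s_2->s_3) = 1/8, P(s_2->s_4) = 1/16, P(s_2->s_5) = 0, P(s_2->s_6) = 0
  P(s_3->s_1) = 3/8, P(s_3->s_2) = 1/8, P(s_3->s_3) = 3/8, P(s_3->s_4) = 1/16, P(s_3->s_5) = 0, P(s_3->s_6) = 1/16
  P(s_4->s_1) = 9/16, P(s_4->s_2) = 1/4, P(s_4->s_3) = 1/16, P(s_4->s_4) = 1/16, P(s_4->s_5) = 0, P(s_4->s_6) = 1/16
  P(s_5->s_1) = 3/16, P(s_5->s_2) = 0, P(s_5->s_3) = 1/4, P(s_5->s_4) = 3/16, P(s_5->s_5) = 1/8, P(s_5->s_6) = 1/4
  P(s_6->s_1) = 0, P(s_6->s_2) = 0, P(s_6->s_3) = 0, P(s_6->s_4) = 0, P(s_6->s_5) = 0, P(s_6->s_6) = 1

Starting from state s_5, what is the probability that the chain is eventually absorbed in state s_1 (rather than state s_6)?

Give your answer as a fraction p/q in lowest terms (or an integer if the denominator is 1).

Answer: 8647/13062

Derivation:
Let a_i = P(absorbed in s_1 | start in state i).
Boundary conditions: a_s_1 = 1, a_s_6 = 0.
For each transient state i, a_i = sum_j P(i->j) * a_j:
  a_s_2 = 1/4*a_s_1 + 9/16*a_s_2 + 1/8*a_s_3 + 1/16*a_s_4 + 0*a_s_5 + 0*a_s_6
  a_s_3 = 3/8*a_s_1 + 1/8*a_s_2 + 3/8*a_s_3 + 1/16*a_s_4 + 0*a_s_5 + 1/16*a_s_6
  a_s_4 = 9/16*a_s_1 + 1/4*a_s_2 + 1/16*a_s_3 + 1/16*a_s_4 + 0*a_s_5 + 1/16*a_s_6
  a_s_5 = 3/16*a_s_1 + 0*a_s_2 + 1/4*a_s_3 + 3/16*a_s_4 + 1/8*a_s_5 + 1/4*a_s_6

Substituting a_s_1 = 1 and a_s_6 = 0, rearrange to (I - Q) a = r where r[i] = P(i -> s_1):
  [7/16, -1/8, -1/16, 0] . (a_s_2, a_s_3, a_s_4, a_s_5) = 1/4
  [-1/8, 5/8, -1/16, 0] . (a_s_2, a_s_3, a_s_4, a_s_5) = 3/8
  [-1/4, -1/16, 15/16, 0] . (a_s_2, a_s_3, a_s_4, a_s_5) = 9/16
  [0, -1/4, -3/16, 7/8] . (a_s_2, a_s_3, a_s_4, a_s_5) = 3/16

Solving yields:
  a_s_2 = 890/933
  a_s_3 = 823/933
  a_s_4 = 284/311
  a_s_5 = 8647/13062

Starting state is s_5, so the absorption probability is a_s_5 = 8647/13062.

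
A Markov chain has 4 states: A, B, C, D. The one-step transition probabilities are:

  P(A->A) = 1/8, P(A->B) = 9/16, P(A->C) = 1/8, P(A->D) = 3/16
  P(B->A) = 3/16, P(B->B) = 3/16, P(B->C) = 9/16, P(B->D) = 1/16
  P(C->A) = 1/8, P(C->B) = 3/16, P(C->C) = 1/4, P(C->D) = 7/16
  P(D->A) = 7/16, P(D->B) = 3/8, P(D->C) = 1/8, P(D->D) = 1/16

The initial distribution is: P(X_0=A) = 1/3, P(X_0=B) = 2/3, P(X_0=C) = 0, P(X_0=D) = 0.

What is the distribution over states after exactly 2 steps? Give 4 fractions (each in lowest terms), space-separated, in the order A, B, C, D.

Propagating the distribution step by step (d_{t+1} = d_t * P):
d_0 = (A=1/3, B=2/3, C=0, D=0)
  d_1[A] = 1/3*1/8 + 2/3*3/16 + 0*1/8 + 0*7/16 = 1/6
  d_1[B] = 1/3*9/16 + 2/3*3/16 + 0*3/16 + 0*3/8 = 5/16
  d_1[C] = 1/3*1/8 + 2/3*9/16 + 0*1/4 + 0*1/8 = 5/12
  d_1[D] = 1/3*3/16 + 2/3*1/16 + 0*7/16 + 0*1/16 = 5/48
d_1 = (A=1/6, B=5/16, C=5/12, D=5/48)
  d_2[A] = 1/6*1/8 + 5/16*3/16 + 5/12*1/8 + 5/48*7/16 = 17/96
  d_2[B] = 1/6*9/16 + 5/16*3/16 + 5/12*3/16 + 5/48*3/8 = 69/256
  d_2[C] = 1/6*1/8 + 5/16*9/16 + 5/12*1/4 + 5/48*1/8 = 241/768
  d_2[D] = 1/6*3/16 + 5/16*1/16 + 5/12*7/16 + 5/48*1/16 = 23/96
d_2 = (A=17/96, B=69/256, C=241/768, D=23/96)

Answer: 17/96 69/256 241/768 23/96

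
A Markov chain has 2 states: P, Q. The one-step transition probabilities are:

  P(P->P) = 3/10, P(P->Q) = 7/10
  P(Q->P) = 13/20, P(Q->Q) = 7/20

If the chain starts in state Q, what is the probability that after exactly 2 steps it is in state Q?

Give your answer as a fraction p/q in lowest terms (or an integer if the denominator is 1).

Answer: 231/400

Derivation:
Computing P^2 by repeated multiplication:
P^1 =
  P: [3/10, 7/10]
  Q: [13/20, 7/20]
P^2 =
  P: [109/200, 91/200]
  Q: [169/400, 231/400]

(P^2)[Q -> Q] = 231/400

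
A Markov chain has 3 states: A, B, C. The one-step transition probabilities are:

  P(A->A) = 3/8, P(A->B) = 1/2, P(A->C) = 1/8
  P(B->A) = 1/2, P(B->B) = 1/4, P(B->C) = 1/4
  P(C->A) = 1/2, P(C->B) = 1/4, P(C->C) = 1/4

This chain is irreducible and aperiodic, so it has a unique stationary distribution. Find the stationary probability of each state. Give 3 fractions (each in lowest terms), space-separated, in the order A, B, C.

Answer: 4/9 13/36 7/36

Derivation:
The stationary distribution satisfies pi = pi * P, i.e.:
  pi_A = 3/8*pi_A + 1/2*pi_B + 1/2*pi_C
  pi_B = 1/2*pi_A + 1/4*pi_B + 1/4*pi_C
  pi_C = 1/8*pi_A + 1/4*pi_B + 1/4*pi_C
with normalization: pi_A + pi_B + pi_C = 1.

Using the first 2 balance equations plus normalization, the linear system A*pi = b is:
  [-5/8, 1/2, 1/2] . pi = 0
  [1/2, -3/4, 1/4] . pi = 0
  [1, 1, 1] . pi = 1

Solving yields:
  pi_A = 4/9
  pi_B = 13/36
  pi_C = 7/36

Verification (pi * P):
  4/9*3/8 + 13/36*1/2 + 7/36*1/2 = 4/9 = pi_A  (ok)
  4/9*1/2 + 13/36*1/4 + 7/36*1/4 = 13/36 = pi_B  (ok)
  4/9*1/8 + 13/36*1/4 + 7/36*1/4 = 7/36 = pi_C  (ok)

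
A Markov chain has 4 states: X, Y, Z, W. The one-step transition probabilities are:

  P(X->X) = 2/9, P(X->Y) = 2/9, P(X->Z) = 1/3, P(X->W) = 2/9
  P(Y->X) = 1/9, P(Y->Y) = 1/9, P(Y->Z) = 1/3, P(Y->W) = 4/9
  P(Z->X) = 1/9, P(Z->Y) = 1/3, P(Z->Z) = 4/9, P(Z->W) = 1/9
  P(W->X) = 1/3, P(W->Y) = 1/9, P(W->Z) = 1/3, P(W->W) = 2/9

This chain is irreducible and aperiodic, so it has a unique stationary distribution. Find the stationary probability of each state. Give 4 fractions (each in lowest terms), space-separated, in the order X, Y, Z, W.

The stationary distribution satisfies pi = pi * P, i.e.:
  pi_X = 2/9*pi_X + 1/9*pi_Y + 1/9*pi_Z + 1/3*pi_W
  pi_Y = 2/9*pi_X + 1/9*pi_Y + 1/3*pi_Z + 1/9*pi_W
  pi_Z = 1/3*pi_X + 1/3*pi_Y + 4/9*pi_Z + 1/3*pi_W
  pi_W = 2/9*pi_X + 4/9*pi_Y + 1/9*pi_Z + 2/9*pi_W
with normalization: pi_X + pi_Y + pi_Z + pi_W = 1.

Using the first 3 balance equations plus normalization, the linear system A*pi = b is:
  [-7/9, 1/9, 1/9, 1/3] . pi = 0
  [2/9, -8/9, 1/3, 1/9] . pi = 0
  [1/3, 1/3, -5/9, 1/3] . pi = 0
  [1, 1, 1, 1] . pi = 1

Solving yields:
  pi_X = 67/368
  pi_Y = 79/368
  pi_Z = 3/8
  pi_W = 21/92

Verification (pi * P):
  67/368*2/9 + 79/368*1/9 + 3/8*1/9 + 21/92*1/3 = 67/368 = pi_X  (ok)
  67/368*2/9 + 79/368*1/9 + 3/8*1/3 + 21/92*1/9 = 79/368 = pi_Y  (ok)
  67/368*1/3 + 79/368*1/3 + 3/8*4/9 + 21/92*1/3 = 3/8 = pi_Z  (ok)
  67/368*2/9 + 79/368*4/9 + 3/8*1/9 + 21/92*2/9 = 21/92 = pi_W  (ok)

Answer: 67/368 79/368 3/8 21/92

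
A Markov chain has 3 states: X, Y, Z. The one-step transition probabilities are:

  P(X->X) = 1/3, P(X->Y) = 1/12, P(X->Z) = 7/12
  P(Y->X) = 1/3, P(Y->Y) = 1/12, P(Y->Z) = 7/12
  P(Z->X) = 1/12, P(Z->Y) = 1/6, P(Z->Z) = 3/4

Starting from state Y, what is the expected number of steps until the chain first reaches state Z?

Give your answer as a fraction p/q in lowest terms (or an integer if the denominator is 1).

Answer: 12/7

Derivation:
Let h_i = expected steps to first reach Z from state i.
Boundary: h_Z = 0.
First-step equations for the other states:
  h_X = 1 + 1/3*h_X + 1/12*h_Y + 7/12*h_Z
  h_Y = 1 + 1/3*h_X + 1/12*h_Y + 7/12*h_Z

Substituting h_Z = 0 and rearranging gives the linear system (I - Q) h = 1:
  [2/3, -1/12] . (h_X, h_Y) = 1
  [-1/3, 11/12] . (h_X, h_Y) = 1

Solving yields:
  h_X = 12/7
  h_Y = 12/7

Starting state is Y, so the expected hitting time is h_Y = 12/7.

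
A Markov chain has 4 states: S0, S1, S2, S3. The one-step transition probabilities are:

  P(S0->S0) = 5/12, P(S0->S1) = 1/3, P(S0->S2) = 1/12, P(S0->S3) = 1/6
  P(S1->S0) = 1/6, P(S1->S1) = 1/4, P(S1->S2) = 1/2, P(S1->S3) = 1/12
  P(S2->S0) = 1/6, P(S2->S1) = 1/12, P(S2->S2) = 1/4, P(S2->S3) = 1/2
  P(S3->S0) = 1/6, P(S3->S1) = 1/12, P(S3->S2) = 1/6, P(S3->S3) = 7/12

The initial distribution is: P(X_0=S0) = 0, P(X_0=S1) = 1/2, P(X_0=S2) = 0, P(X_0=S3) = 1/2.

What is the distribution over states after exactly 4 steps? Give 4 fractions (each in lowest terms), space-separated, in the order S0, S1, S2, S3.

Answer: 85/384 1709/10368 2285/10368 4079/10368

Derivation:
Propagating the distribution step by step (d_{t+1} = d_t * P):
d_0 = (S0=0, S1=1/2, S2=0, S3=1/2)
  d_1[S0] = 0*5/12 + 1/2*1/6 + 0*1/6 + 1/2*1/6 = 1/6
  d_1[S1] = 0*1/3 + 1/2*1/4 + 0*1/12 + 1/2*1/12 = 1/6
  d_1[S2] = 0*1/12 + 1/2*1/2 + 0*1/4 + 1/2*1/6 = 1/3
  d_1[S3] = 0*1/6 + 1/2*1/12 + 0*1/2 + 1/2*7/12 = 1/3
d_1 = (S0=1/6, S1=1/6, S2=1/3, S3=1/3)
  d_2[S0] = 1/6*5/12 + 1/6*1/6 + 1/3*1/6 + 1/3*1/6 = 5/24
  d_2[S1] = 1/6*1/3 + 1/6*1/4 + 1/3*1/12 + 1/3*1/12 = 11/72
  d_2[S2] = 1/6*1/12 + 1/6*1/2 + 1/3*1/4 + 1/3*1/6 = 17/72
  d_2[S3] = 1/6*1/6 + 1/6*1/12 + 1/3*1/2 + 1/3*7/12 = 29/72
d_2 = (S0=5/24, S1=11/72, S2=17/72, S3=29/72)
  d_3[S0] = 5/24*5/12 + 11/72*1/6 + 17/72*1/6 + 29/72*1/6 = 7/32
  d_3[S1] = 5/24*1/3 + 11/72*1/4 + 17/72*1/12 + 29/72*1/12 = 139/864
  d_3[S2] = 5/24*1/12 + 11/72*1/2 + 17/72*1/4 + 29/72*1/6 = 95/432
  d_3[S3] = 5/24*1/6 + 11/72*1/12 + 17/72*1/2 + 29/72*7/12 = 173/432
d_3 = (S0=7/32, S1=139/864, S2=95/432, S3=173/432)
  d_4[S0] = 7/32*5/12 + 139/864*1/6 + 95/432*1/6 + 173/432*1/6 = 85/384
  d_4[S1] = 7/32*1/3 + 139/864*1/4 + 95/432*1/12 + 173/432*1/12 = 1709/10368
  d_4[S2] = 7/32*1/12 + 139/864*1/2 + 95/432*1/4 + 173/432*1/6 = 2285/10368
  d_4[S3] = 7/32*1/6 + 139/864*1/12 + 95/432*1/2 + 173/432*7/12 = 4079/10368
d_4 = (S0=85/384, S1=1709/10368, S2=2285/10368, S3=4079/10368)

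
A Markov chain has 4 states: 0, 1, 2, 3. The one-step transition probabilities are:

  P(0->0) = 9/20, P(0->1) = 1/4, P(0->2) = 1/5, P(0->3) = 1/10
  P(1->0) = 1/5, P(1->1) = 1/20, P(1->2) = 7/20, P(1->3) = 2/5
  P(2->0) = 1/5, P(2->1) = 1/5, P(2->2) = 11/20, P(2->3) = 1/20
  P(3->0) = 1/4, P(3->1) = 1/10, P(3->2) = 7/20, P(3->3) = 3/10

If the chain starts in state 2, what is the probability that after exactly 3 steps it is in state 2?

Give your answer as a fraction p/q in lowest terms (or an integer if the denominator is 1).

Answer: 637/1600

Derivation:
Computing P^3 by repeated multiplication:
P^1 =
  0: [9/20, 1/4, 1/5, 1/10]
  1: [1/5, 1/20, 7/20, 2/5]
  2: [1/5, 1/5, 11/20, 1/20]
  3: [1/4, 1/10, 7/20, 3/10]
P^2 =
  0: [127/400, 7/40, 129/400, 37/200]
  1: [27/100, 13/80, 39/100, 71/400]
  2: [101/400, 7/40, 43/100, 57/400]
  3: [111/400, 67/400, 153/400, 69/400]
P^3 =
  0: [2309/8000, 1369/8000, 587/1600, 1387/8000]
  1: [2211/8000, 1371/8000, 31/80, 659/4000]
  2: [1081/4000, 1377/8000, 637/1600, 319/2000]
  3: [139/500, 343/2000, 3079/8000, 53/320]

(P^3)[2 -> 2] = 637/1600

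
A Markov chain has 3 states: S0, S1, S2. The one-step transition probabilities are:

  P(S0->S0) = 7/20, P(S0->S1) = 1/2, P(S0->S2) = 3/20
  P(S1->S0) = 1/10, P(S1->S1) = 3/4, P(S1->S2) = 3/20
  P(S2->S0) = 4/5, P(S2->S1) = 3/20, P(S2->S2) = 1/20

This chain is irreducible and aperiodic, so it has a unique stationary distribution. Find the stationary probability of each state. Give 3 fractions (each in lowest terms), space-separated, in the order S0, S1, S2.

Answer: 43/165 199/330 3/22

Derivation:
The stationary distribution satisfies pi = pi * P, i.e.:
  pi_S0 = 7/20*pi_S0 + 1/10*pi_S1 + 4/5*pi_S2
  pi_S1 = 1/2*pi_S0 + 3/4*pi_S1 + 3/20*pi_S2
  pi_S2 = 3/20*pi_S0 + 3/20*pi_S1 + 1/20*pi_S2
with normalization: pi_S0 + pi_S1 + pi_S2 = 1.

Using the first 2 balance equations plus normalization, the linear system A*pi = b is:
  [-13/20, 1/10, 4/5] . pi = 0
  [1/2, -1/4, 3/20] . pi = 0
  [1, 1, 1] . pi = 1

Solving yields:
  pi_S0 = 43/165
  pi_S1 = 199/330
  pi_S2 = 3/22

Verification (pi * P):
  43/165*7/20 + 199/330*1/10 + 3/22*4/5 = 43/165 = pi_S0  (ok)
  43/165*1/2 + 199/330*3/4 + 3/22*3/20 = 199/330 = pi_S1  (ok)
  43/165*3/20 + 199/330*3/20 + 3/22*1/20 = 3/22 = pi_S2  (ok)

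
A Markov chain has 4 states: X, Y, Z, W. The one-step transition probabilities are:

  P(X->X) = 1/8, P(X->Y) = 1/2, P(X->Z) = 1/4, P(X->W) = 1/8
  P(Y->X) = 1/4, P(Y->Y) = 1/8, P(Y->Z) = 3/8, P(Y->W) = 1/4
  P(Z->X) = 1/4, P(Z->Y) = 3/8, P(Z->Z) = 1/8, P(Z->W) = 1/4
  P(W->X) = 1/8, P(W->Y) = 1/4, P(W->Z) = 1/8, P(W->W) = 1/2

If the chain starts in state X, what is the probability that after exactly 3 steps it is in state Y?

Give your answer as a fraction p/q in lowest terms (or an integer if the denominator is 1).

Computing P^3 by repeated multiplication:
P^1 =
  X: [1/8, 1/2, 1/4, 1/8]
  Y: [1/4, 1/8, 3/8, 1/4]
  Z: [1/4, 3/8, 1/8, 1/4]
  W: [1/8, 1/4, 1/8, 1/2]
P^2 =
  X: [7/32, 1/4, 17/64, 17/64]
  Y: [3/16, 11/32, 3/16, 9/32]
  Z: [3/16, 9/32, 1/4, 9/32]
  W: [11/64, 17/64, 13/64, 23/64]
P^3 =
  X: [97/512, 157/512, 55/256, 37/128]
  Y: [49/256, 71/256, 15/64, 19/64]
  Z: [49/256, 75/256, 7/32, 19/64]
  W: [47/256, 73/256, 109/512, 163/512]

(P^3)[X -> Y] = 157/512

Answer: 157/512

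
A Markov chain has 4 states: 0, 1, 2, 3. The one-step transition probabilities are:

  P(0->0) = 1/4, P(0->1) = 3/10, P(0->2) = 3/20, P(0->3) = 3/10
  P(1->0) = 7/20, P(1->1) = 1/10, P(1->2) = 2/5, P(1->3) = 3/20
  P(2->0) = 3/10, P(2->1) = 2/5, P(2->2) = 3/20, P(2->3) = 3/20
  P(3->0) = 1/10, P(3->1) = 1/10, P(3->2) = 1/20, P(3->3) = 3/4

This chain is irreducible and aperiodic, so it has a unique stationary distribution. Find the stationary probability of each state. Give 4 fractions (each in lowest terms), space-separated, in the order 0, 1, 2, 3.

Answer: 491/2357 441/2357 357/2357 1068/2357

Derivation:
The stationary distribution satisfies pi = pi * P, i.e.:
  pi_0 = 1/4*pi_0 + 7/20*pi_1 + 3/10*pi_2 + 1/10*pi_3
  pi_1 = 3/10*pi_0 + 1/10*pi_1 + 2/5*pi_2 + 1/10*pi_3
  pi_2 = 3/20*pi_0 + 2/5*pi_1 + 3/20*pi_2 + 1/20*pi_3
  pi_3 = 3/10*pi_0 + 3/20*pi_1 + 3/20*pi_2 + 3/4*pi_3
with normalization: pi_0 + pi_1 + pi_2 + pi_3 = 1.

Using the first 3 balance equations plus normalization, the linear system A*pi = b is:
  [-3/4, 7/20, 3/10, 1/10] . pi = 0
  [3/10, -9/10, 2/5, 1/10] . pi = 0
  [3/20, 2/5, -17/20, 1/20] . pi = 0
  [1, 1, 1, 1] . pi = 1

Solving yields:
  pi_0 = 491/2357
  pi_1 = 441/2357
  pi_2 = 357/2357
  pi_3 = 1068/2357

Verification (pi * P):
  491/2357*1/4 + 441/2357*7/20 + 357/2357*3/10 + 1068/2357*1/10 = 491/2357 = pi_0  (ok)
  491/2357*3/10 + 441/2357*1/10 + 357/2357*2/5 + 1068/2357*1/10 = 441/2357 = pi_1  (ok)
  491/2357*3/20 + 441/2357*2/5 + 357/2357*3/20 + 1068/2357*1/20 = 357/2357 = pi_2  (ok)
  491/2357*3/10 + 441/2357*3/20 + 357/2357*3/20 + 1068/2357*3/4 = 1068/2357 = pi_3  (ok)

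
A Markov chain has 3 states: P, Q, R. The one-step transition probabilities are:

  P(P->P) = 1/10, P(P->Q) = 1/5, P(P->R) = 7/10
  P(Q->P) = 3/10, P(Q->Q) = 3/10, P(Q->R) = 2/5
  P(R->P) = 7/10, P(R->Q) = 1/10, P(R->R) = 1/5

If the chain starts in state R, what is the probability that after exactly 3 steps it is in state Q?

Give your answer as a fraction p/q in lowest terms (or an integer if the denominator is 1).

Answer: 81/500

Derivation:
Computing P^3 by repeated multiplication:
P^1 =
  P: [1/10, 1/5, 7/10]
  Q: [3/10, 3/10, 2/5]
  R: [7/10, 1/10, 1/5]
P^2 =
  P: [14/25, 3/20, 29/100]
  Q: [2/5, 19/100, 41/100]
  R: [6/25, 19/100, 57/100]
P^3 =
  P: [38/125, 93/500, 51/100]
  Q: [48/125, 89/500, 219/500]
  R: [12/25, 81/500, 179/500]

(P^3)[R -> Q] = 81/500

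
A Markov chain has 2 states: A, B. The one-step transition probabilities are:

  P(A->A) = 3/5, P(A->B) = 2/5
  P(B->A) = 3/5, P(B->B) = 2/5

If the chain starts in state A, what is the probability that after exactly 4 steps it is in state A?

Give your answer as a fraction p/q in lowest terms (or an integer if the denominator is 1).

Computing P^4 by repeated multiplication:
P^1 =
  A: [3/5, 2/5]
  B: [3/5, 2/5]
P^2 =
  A: [3/5, 2/5]
  B: [3/5, 2/5]
P^3 =
  A: [3/5, 2/5]
  B: [3/5, 2/5]
P^4 =
  A: [3/5, 2/5]
  B: [3/5, 2/5]

(P^4)[A -> A] = 3/5

Answer: 3/5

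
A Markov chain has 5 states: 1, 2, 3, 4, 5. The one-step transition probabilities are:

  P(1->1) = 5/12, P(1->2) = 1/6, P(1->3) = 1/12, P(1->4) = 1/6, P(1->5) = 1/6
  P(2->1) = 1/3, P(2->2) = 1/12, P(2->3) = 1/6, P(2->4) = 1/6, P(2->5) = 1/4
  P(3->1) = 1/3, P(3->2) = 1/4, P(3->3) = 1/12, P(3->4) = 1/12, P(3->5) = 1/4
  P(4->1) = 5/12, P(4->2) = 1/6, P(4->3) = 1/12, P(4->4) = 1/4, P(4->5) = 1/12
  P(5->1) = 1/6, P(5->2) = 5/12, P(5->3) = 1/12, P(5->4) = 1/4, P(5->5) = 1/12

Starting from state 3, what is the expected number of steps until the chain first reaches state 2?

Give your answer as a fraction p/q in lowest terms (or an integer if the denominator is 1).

Answer: 516/121

Derivation:
Let h_i = expected steps to first reach 2 from state i.
Boundary: h_2 = 0.
First-step equations for the other states:
  h_1 = 1 + 5/12*h_1 + 1/6*h_2 + 1/12*h_3 + 1/6*h_4 + 1/6*h_5
  h_3 = 1 + 1/3*h_1 + 1/4*h_2 + 1/12*h_3 + 1/12*h_4 + 1/4*h_5
  h_4 = 1 + 5/12*h_1 + 1/6*h_2 + 1/12*h_3 + 1/4*h_4 + 1/12*h_5
  h_5 = 1 + 1/6*h_1 + 5/12*h_2 + 1/12*h_3 + 1/4*h_4 + 1/12*h_5

Substituting h_2 = 0 and rearranging gives the linear system (I - Q) h = 1:
  [7/12, -1/12, -1/6, -1/6] . (h_1, h_3, h_4, h_5) = 1
  [-1/3, 11/12, -1/12, -1/4] . (h_1, h_3, h_4, h_5) = 1
  [-5/12, -1/12, 3/4, -1/12] . (h_1, h_3, h_4, h_5) = 1
  [-1/6, -1/12, -1/4, 11/12] . (h_1, h_3, h_4, h_5) = 1

Solving yields:
  h_1 = 576/121
  h_3 = 516/121
  h_4 = 588/121
  h_5 = 444/121

Starting state is 3, so the expected hitting time is h_3 = 516/121.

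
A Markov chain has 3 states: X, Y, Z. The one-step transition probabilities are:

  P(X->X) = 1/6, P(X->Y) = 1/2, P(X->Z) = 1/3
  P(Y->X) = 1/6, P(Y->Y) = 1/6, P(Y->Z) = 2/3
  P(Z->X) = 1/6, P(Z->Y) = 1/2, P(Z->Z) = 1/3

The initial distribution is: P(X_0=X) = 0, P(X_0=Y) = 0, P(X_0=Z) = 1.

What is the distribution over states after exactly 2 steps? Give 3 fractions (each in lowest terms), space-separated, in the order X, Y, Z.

Answer: 1/6 1/3 1/2

Derivation:
Propagating the distribution step by step (d_{t+1} = d_t * P):
d_0 = (X=0, Y=0, Z=1)
  d_1[X] = 0*1/6 + 0*1/6 + 1*1/6 = 1/6
  d_1[Y] = 0*1/2 + 0*1/6 + 1*1/2 = 1/2
  d_1[Z] = 0*1/3 + 0*2/3 + 1*1/3 = 1/3
d_1 = (X=1/6, Y=1/2, Z=1/3)
  d_2[X] = 1/6*1/6 + 1/2*1/6 + 1/3*1/6 = 1/6
  d_2[Y] = 1/6*1/2 + 1/2*1/6 + 1/3*1/2 = 1/3
  d_2[Z] = 1/6*1/3 + 1/2*2/3 + 1/3*1/3 = 1/2
d_2 = (X=1/6, Y=1/3, Z=1/2)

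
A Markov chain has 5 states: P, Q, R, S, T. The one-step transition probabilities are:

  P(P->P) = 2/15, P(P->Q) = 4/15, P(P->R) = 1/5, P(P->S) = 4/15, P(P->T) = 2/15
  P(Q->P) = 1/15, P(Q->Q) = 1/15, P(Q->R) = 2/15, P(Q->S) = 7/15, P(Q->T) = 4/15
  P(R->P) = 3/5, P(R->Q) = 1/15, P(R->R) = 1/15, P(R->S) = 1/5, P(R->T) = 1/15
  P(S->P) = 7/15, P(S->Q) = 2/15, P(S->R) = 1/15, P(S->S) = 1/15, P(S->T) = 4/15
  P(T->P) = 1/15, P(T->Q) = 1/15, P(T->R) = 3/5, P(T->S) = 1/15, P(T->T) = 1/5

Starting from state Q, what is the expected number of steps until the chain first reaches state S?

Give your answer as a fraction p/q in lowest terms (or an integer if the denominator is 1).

Let h_i = expected steps to first reach S from state i.
Boundary: h_S = 0.
First-step equations for the other states:
  h_P = 1 + 2/15*h_P + 4/15*h_Q + 1/5*h_R + 4/15*h_S + 2/15*h_T
  h_Q = 1 + 1/15*h_P + 1/15*h_Q + 2/15*h_R + 7/15*h_S + 4/15*h_T
  h_R = 1 + 3/5*h_P + 1/15*h_Q + 1/15*h_R + 1/5*h_S + 1/15*h_T
  h_T = 1 + 1/15*h_P + 1/15*h_Q + 3/5*h_R + 1/15*h_S + 1/5*h_T

Substituting h_S = 0 and rearranging gives the linear system (I - Q) h = 1:
  [13/15, -4/15, -1/5, -2/15] . (h_P, h_Q, h_R, h_T) = 1
  [-1/15, 14/15, -2/15, -4/15] . (h_P, h_Q, h_R, h_T) = 1
  [-3/5, -1/15, 14/15, -1/15] . (h_P, h_Q, h_R, h_T) = 1
  [-1/15, -1/15, -3/5, 4/5] . (h_P, h_Q, h_R, h_T) = 1

Solving yields:
  h_P = 67365/17117
  h_Q = 57930/17117
  h_R = 71910/17117
  h_T = 85770/17117

Starting state is Q, so the expected hitting time is h_Q = 57930/17117.

Answer: 57930/17117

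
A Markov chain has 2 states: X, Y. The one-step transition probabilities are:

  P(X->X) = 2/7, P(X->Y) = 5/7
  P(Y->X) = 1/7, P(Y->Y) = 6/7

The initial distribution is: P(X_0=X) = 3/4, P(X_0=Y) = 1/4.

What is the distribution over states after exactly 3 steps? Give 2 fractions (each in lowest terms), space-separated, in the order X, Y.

Answer: 33/196 163/196

Derivation:
Propagating the distribution step by step (d_{t+1} = d_t * P):
d_0 = (X=3/4, Y=1/4)
  d_1[X] = 3/4*2/7 + 1/4*1/7 = 1/4
  d_1[Y] = 3/4*5/7 + 1/4*6/7 = 3/4
d_1 = (X=1/4, Y=3/4)
  d_2[X] = 1/4*2/7 + 3/4*1/7 = 5/28
  d_2[Y] = 1/4*5/7 + 3/4*6/7 = 23/28
d_2 = (X=5/28, Y=23/28)
  d_3[X] = 5/28*2/7 + 23/28*1/7 = 33/196
  d_3[Y] = 5/28*5/7 + 23/28*6/7 = 163/196
d_3 = (X=33/196, Y=163/196)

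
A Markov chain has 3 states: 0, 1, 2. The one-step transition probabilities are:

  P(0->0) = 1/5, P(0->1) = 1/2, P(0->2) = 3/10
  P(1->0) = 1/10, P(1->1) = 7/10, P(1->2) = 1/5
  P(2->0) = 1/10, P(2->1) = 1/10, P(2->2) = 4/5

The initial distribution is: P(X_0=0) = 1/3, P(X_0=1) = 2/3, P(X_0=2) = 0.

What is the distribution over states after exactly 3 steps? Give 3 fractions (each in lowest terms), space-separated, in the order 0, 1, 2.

Answer: 167/1500 349/750 127/300

Derivation:
Propagating the distribution step by step (d_{t+1} = d_t * P):
d_0 = (0=1/3, 1=2/3, 2=0)
  d_1[0] = 1/3*1/5 + 2/3*1/10 + 0*1/10 = 2/15
  d_1[1] = 1/3*1/2 + 2/3*7/10 + 0*1/10 = 19/30
  d_1[2] = 1/3*3/10 + 2/3*1/5 + 0*4/5 = 7/30
d_1 = (0=2/15, 1=19/30, 2=7/30)
  d_2[0] = 2/15*1/5 + 19/30*1/10 + 7/30*1/10 = 17/150
  d_2[1] = 2/15*1/2 + 19/30*7/10 + 7/30*1/10 = 8/15
  d_2[2] = 2/15*3/10 + 19/30*1/5 + 7/30*4/5 = 53/150
d_2 = (0=17/150, 1=8/15, 2=53/150)
  d_3[0] = 17/150*1/5 + 8/15*1/10 + 53/150*1/10 = 167/1500
  d_3[1] = 17/150*1/2 + 8/15*7/10 + 53/150*1/10 = 349/750
  d_3[2] = 17/150*3/10 + 8/15*1/5 + 53/150*4/5 = 127/300
d_3 = (0=167/1500, 1=349/750, 2=127/300)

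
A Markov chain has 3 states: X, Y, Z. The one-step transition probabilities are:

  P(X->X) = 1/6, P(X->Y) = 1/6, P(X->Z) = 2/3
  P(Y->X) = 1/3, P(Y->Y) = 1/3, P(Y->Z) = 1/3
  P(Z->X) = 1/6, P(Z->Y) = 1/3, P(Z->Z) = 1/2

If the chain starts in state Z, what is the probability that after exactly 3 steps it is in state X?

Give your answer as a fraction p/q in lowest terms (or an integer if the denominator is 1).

Computing P^3 by repeated multiplication:
P^1 =
  X: [1/6, 1/6, 2/3]
  Y: [1/3, 1/3, 1/3]
  Z: [1/6, 1/3, 1/2]
P^2 =
  X: [7/36, 11/36, 1/2]
  Y: [2/9, 5/18, 1/2]
  Z: [2/9, 11/36, 17/36]
P^3 =
  X: [47/216, 65/216, 13/27]
  Y: [23/108, 8/27, 53/108]
  Z: [47/216, 8/27, 35/72]

(P^3)[Z -> X] = 47/216

Answer: 47/216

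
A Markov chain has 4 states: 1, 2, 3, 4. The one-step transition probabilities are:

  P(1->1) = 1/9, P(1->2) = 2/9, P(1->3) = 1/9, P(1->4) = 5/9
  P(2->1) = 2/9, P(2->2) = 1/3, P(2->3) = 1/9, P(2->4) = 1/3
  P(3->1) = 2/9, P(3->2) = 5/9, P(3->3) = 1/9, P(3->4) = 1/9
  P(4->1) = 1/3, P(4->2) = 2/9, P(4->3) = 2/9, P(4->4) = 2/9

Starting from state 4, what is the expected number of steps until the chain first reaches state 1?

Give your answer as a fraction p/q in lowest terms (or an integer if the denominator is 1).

Answer: 747/209

Derivation:
Let h_i = expected steps to first reach 1 from state i.
Boundary: h_1 = 0.
First-step equations for the other states:
  h_2 = 1 + 2/9*h_1 + 1/3*h_2 + 1/9*h_3 + 1/3*h_4
  h_3 = 1 + 2/9*h_1 + 5/9*h_2 + 1/9*h_3 + 1/9*h_4
  h_4 = 1 + 1/3*h_1 + 2/9*h_2 + 2/9*h_3 + 2/9*h_4

Substituting h_1 = 0 and rearranging gives the linear system (I - Q) h = 1:
  [2/3, -1/9, -1/3] . (h_2, h_3, h_4) = 1
  [-5/9, 8/9, -1/9] . (h_2, h_3, h_4) = 1
  [-2/9, -2/9, 7/9] . (h_2, h_3, h_4) = 1

Solving yields:
  h_2 = 828/209
  h_3 = 846/209
  h_4 = 747/209

Starting state is 4, so the expected hitting time is h_4 = 747/209.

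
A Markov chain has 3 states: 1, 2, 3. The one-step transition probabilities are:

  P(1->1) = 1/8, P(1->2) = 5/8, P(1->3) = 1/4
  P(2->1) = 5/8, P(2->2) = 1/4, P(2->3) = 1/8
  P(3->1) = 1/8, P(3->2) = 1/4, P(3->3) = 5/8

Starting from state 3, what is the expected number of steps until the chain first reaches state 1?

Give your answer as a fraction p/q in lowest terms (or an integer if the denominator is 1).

Answer: 4

Derivation:
Let h_i = expected steps to first reach 1 from state i.
Boundary: h_1 = 0.
First-step equations for the other states:
  h_2 = 1 + 5/8*h_1 + 1/4*h_2 + 1/8*h_3
  h_3 = 1 + 1/8*h_1 + 1/4*h_2 + 5/8*h_3

Substituting h_1 = 0 and rearranging gives the linear system (I - Q) h = 1:
  [3/4, -1/8] . (h_2, h_3) = 1
  [-1/4, 3/8] . (h_2, h_3) = 1

Solving yields:
  h_2 = 2
  h_3 = 4

Starting state is 3, so the expected hitting time is h_3 = 4.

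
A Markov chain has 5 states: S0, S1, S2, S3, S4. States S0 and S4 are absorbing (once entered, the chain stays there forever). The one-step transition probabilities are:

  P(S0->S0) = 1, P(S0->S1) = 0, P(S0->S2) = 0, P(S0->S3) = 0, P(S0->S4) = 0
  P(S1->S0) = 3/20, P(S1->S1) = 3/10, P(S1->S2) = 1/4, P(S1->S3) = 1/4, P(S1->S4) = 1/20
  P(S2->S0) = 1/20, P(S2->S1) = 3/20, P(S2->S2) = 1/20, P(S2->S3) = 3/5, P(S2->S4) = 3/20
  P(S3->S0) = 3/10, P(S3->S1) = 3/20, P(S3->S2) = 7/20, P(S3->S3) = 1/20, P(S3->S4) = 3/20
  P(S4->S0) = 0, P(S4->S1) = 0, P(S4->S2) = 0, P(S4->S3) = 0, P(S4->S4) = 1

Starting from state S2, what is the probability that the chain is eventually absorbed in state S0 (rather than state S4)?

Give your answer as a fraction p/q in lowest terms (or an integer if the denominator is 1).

Answer: 1628/3023

Derivation:
Let a_i = P(absorbed in S0 | start in state i).
Boundary conditions: a_S0 = 1, a_S4 = 0.
For each transient state i, a_i = sum_j P(i->j) * a_j:
  a_S1 = 3/20*a_S0 + 3/10*a_S1 + 1/4*a_S2 + 1/4*a_S3 + 1/20*a_S4
  a_S2 = 1/20*a_S0 + 3/20*a_S1 + 1/20*a_S2 + 3/5*a_S3 + 3/20*a_S4
  a_S3 = 3/10*a_S0 + 3/20*a_S1 + 7/20*a_S2 + 1/20*a_S3 + 3/20*a_S4

Substituting a_S0 = 1 and a_S4 = 0, rearrange to (I - Q) a = r where r[i] = P(i -> S0):
  [7/10, -1/4, -1/4] . (a_S1, a_S2, a_S3) = 3/20
  [-3/20, 19/20, -3/5] . (a_S1, a_S2, a_S3) = 1/20
  [-3/20, -7/20, 19/20] . (a_S1, a_S2, a_S3) = 3/10

Solving yields:
  a_S1 = 1891/3023
  a_S2 = 1628/3023
  a_S3 = 1853/3023

Starting state is S2, so the absorption probability is a_S2 = 1628/3023.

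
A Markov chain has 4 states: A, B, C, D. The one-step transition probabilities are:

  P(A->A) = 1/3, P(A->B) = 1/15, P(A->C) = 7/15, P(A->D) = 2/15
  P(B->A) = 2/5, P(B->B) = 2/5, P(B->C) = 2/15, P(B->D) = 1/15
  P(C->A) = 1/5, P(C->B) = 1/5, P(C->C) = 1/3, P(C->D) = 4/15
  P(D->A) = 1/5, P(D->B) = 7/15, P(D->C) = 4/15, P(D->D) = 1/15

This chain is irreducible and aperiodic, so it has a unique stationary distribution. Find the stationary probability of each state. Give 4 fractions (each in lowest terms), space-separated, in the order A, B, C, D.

The stationary distribution satisfies pi = pi * P, i.e.:
  pi_A = 1/3*pi_A + 2/5*pi_B + 1/5*pi_C + 1/5*pi_D
  pi_B = 1/15*pi_A + 2/5*pi_B + 1/5*pi_C + 7/15*pi_D
  pi_C = 7/15*pi_A + 2/15*pi_B + 1/3*pi_C + 4/15*pi_D
  pi_D = 2/15*pi_A + 1/15*pi_B + 4/15*pi_C + 1/15*pi_D
with normalization: pi_A + pi_B + pi_C + pi_D = 1.

Using the first 3 balance equations plus normalization, the linear system A*pi = b is:
  [-2/3, 2/5, 1/5, 1/5] . pi = 0
  [1/15, -3/5, 1/5, 7/15] . pi = 0
  [7/15, 2/15, -2/3, 4/15] . pi = 0
  [1, 1, 1, 1] . pi = 1

Solving yields:
  pi_A = 149/516
  pi_B = 389/1548
  pi_C = 965/3096
  pi_D = 51/344

Verification (pi * P):
  149/516*1/3 + 389/1548*2/5 + 965/3096*1/5 + 51/344*1/5 = 149/516 = pi_A  (ok)
  149/516*1/15 + 389/1548*2/5 + 965/3096*1/5 + 51/344*7/15 = 389/1548 = pi_B  (ok)
  149/516*7/15 + 389/1548*2/15 + 965/3096*1/3 + 51/344*4/15 = 965/3096 = pi_C  (ok)
  149/516*2/15 + 389/1548*1/15 + 965/3096*4/15 + 51/344*1/15 = 51/344 = pi_D  (ok)

Answer: 149/516 389/1548 965/3096 51/344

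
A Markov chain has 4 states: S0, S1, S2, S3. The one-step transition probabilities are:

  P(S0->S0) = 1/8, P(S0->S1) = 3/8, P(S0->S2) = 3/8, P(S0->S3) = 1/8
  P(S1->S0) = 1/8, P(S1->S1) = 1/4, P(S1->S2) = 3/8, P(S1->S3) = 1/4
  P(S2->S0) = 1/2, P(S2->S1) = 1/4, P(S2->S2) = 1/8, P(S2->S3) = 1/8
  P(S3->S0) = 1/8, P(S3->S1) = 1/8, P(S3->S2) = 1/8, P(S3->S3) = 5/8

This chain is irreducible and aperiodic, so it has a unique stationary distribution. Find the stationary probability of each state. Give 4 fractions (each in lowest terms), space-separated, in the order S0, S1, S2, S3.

The stationary distribution satisfies pi = pi * P, i.e.:
  pi_S0 = 1/8*pi_S0 + 1/8*pi_S1 + 1/2*pi_S2 + 1/8*pi_S3
  pi_S1 = 3/8*pi_S0 + 1/4*pi_S1 + 1/4*pi_S2 + 1/8*pi_S3
  pi_S2 = 3/8*pi_S0 + 3/8*pi_S1 + 1/8*pi_S2 + 1/8*pi_S3
  pi_S3 = 1/8*pi_S0 + 1/4*pi_S1 + 1/8*pi_S2 + 5/8*pi_S3
with normalization: pi_S0 + pi_S1 + pi_S2 + pi_S3 = 1.

Using the first 3 balance equations plus normalization, the linear system A*pi = b is:
  [-7/8, 1/8, 1/2, 1/8] . pi = 0
  [3/8, -3/4, 1/4, 1/8] . pi = 0
  [3/8, 3/8, -7/8, 1/8] . pi = 0
  [1, 1, 1, 1] . pi = 1

Solving yields:
  pi_S0 = 3/14
  pi_S1 = 5/21
  pi_S2 = 5/21
  pi_S3 = 13/42

Verification (pi * P):
  3/14*1/8 + 5/21*1/8 + 5/21*1/2 + 13/42*1/8 = 3/14 = pi_S0  (ok)
  3/14*3/8 + 5/21*1/4 + 5/21*1/4 + 13/42*1/8 = 5/21 = pi_S1  (ok)
  3/14*3/8 + 5/21*3/8 + 5/21*1/8 + 13/42*1/8 = 5/21 = pi_S2  (ok)
  3/14*1/8 + 5/21*1/4 + 5/21*1/8 + 13/42*5/8 = 13/42 = pi_S3  (ok)

Answer: 3/14 5/21 5/21 13/42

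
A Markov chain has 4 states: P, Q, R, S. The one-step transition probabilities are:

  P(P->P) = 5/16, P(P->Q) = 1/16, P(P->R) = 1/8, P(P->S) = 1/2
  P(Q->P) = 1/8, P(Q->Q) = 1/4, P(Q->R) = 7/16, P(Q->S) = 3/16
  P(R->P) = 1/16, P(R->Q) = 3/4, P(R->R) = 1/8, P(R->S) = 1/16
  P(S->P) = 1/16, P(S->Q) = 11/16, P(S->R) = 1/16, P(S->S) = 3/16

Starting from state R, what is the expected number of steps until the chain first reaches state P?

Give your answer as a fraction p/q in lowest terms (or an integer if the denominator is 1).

Answer: 5408/505

Derivation:
Let h_i = expected steps to first reach P from state i.
Boundary: h_P = 0.
First-step equations for the other states:
  h_Q = 1 + 1/8*h_P + 1/4*h_Q + 7/16*h_R + 3/16*h_S
  h_R = 1 + 1/16*h_P + 3/4*h_Q + 1/8*h_R + 1/16*h_S
  h_S = 1 + 1/16*h_P + 11/16*h_Q + 1/16*h_R + 3/16*h_S

Substituting h_P = 0 and rearranging gives the linear system (I - Q) h = 1:
  [3/4, -7/16, -3/16] . (h_Q, h_R, h_S) = 1
  [-3/4, 7/8, -1/16] . (h_Q, h_R, h_S) = 1
  [-11/16, -1/16, 13/16] . (h_Q, h_R, h_S) = 1

Solving yields:
  h_Q = 5184/505
  h_R = 5408/505
  h_S = 5424/505

Starting state is R, so the expected hitting time is h_R = 5408/505.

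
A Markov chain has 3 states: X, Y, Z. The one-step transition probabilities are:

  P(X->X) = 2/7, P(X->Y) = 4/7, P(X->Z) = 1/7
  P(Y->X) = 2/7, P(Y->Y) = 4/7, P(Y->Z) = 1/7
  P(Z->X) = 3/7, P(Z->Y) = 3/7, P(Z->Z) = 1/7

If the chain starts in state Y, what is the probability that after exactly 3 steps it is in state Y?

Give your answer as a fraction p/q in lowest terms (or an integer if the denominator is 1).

Computing P^3 by repeated multiplication:
P^1 =
  X: [2/7, 4/7, 1/7]
  Y: [2/7, 4/7, 1/7]
  Z: [3/7, 3/7, 1/7]
P^2 =
  X: [15/49, 27/49, 1/7]
  Y: [15/49, 27/49, 1/7]
  Z: [15/49, 27/49, 1/7]
P^3 =
  X: [15/49, 27/49, 1/7]
  Y: [15/49, 27/49, 1/7]
  Z: [15/49, 27/49, 1/7]

(P^3)[Y -> Y] = 27/49

Answer: 27/49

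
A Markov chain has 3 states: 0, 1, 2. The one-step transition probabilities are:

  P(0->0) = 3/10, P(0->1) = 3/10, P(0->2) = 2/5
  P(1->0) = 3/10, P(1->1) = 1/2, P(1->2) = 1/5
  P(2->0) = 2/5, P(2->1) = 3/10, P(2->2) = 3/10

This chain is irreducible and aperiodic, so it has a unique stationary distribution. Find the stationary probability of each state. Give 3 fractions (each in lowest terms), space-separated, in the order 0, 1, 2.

The stationary distribution satisfies pi = pi * P, i.e.:
  pi_0 = 3/10*pi_0 + 3/10*pi_1 + 2/5*pi_2
  pi_1 = 3/10*pi_0 + 1/2*pi_1 + 3/10*pi_2
  pi_2 = 2/5*pi_0 + 1/5*pi_1 + 3/10*pi_2
with normalization: pi_0 + pi_1 + pi_2 = 1.

Using the first 2 balance equations plus normalization, the linear system A*pi = b is:
  [-7/10, 3/10, 2/5] . pi = 0
  [3/10, -1/2, 3/10] . pi = 0
  [1, 1, 1] . pi = 1

Solving yields:
  pi_0 = 29/88
  pi_1 = 3/8
  pi_2 = 13/44

Verification (pi * P):
  29/88*3/10 + 3/8*3/10 + 13/44*2/5 = 29/88 = pi_0  (ok)
  29/88*3/10 + 3/8*1/2 + 13/44*3/10 = 3/8 = pi_1  (ok)
  29/88*2/5 + 3/8*1/5 + 13/44*3/10 = 13/44 = pi_2  (ok)

Answer: 29/88 3/8 13/44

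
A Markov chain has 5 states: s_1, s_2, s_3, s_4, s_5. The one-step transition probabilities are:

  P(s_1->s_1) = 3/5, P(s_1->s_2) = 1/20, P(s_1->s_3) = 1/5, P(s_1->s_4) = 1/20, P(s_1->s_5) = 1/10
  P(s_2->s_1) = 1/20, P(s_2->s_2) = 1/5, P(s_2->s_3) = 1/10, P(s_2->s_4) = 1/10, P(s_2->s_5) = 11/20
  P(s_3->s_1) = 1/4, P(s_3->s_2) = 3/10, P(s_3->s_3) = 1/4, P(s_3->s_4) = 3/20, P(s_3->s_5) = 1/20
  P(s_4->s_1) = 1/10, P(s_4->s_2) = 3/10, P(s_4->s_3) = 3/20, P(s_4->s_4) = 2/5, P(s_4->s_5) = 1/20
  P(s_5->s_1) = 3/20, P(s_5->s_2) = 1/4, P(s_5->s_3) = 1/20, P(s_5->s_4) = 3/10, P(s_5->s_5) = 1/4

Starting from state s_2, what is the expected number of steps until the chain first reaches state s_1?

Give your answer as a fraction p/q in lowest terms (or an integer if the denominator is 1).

Answer: 4080/463

Derivation:
Let h_i = expected steps to first reach s_1 from state i.
Boundary: h_s_1 = 0.
First-step equations for the other states:
  h_s_2 = 1 + 1/20*h_s_1 + 1/5*h_s_2 + 1/10*h_s_3 + 1/10*h_s_4 + 11/20*h_s_5
  h_s_3 = 1 + 1/4*h_s_1 + 3/10*h_s_2 + 1/4*h_s_3 + 3/20*h_s_4 + 1/20*h_s_5
  h_s_4 = 1 + 1/10*h_s_1 + 3/10*h_s_2 + 3/20*h_s_3 + 2/5*h_s_4 + 1/20*h_s_5
  h_s_5 = 1 + 3/20*h_s_1 + 1/4*h_s_2 + 1/20*h_s_3 + 3/10*h_s_4 + 1/4*h_s_5

Substituting h_s_1 = 0 and rearranging gives the linear system (I - Q) h = 1:
  [4/5, -1/10, -1/10, -11/20] . (h_s_2, h_s_3, h_s_4, h_s_5) = 1
  [-3/10, 3/4, -3/20, -1/20] . (h_s_2, h_s_3, h_s_4, h_s_5) = 1
  [-3/10, -3/20, 3/5, -1/20] . (h_s_2, h_s_3, h_s_4, h_s_5) = 1
  [-1/4, -1/20, -3/10, 3/4] . (h_s_2, h_s_3, h_s_4, h_s_5) = 1

Solving yields:
  h_s_2 = 4080/463
  h_s_3 = 36200/5093
  h_s_4 = 43440/5093
  h_s_5 = 41540/5093

Starting state is s_2, so the expected hitting time is h_s_2 = 4080/463.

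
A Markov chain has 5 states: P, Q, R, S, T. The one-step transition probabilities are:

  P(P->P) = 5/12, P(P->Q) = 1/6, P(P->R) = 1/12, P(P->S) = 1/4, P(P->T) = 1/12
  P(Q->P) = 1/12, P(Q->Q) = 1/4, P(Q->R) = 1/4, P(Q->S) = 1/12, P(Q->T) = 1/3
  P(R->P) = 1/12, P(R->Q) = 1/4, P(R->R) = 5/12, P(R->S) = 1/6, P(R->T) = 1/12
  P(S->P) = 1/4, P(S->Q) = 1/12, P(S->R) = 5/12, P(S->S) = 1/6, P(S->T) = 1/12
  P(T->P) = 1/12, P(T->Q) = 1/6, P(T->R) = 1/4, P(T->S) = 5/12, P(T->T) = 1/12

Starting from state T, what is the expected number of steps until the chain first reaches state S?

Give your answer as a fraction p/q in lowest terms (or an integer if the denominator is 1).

Answer: 5280/1363

Derivation:
Let h_i = expected steps to first reach S from state i.
Boundary: h_S = 0.
First-step equations for the other states:
  h_P = 1 + 5/12*h_P + 1/6*h_Q + 1/12*h_R + 1/4*h_S + 1/12*h_T
  h_Q = 1 + 1/12*h_P + 1/4*h_Q + 1/4*h_R + 1/12*h_S + 1/3*h_T
  h_R = 1 + 1/12*h_P + 1/4*h_Q + 5/12*h_R + 1/6*h_S + 1/12*h_T
  h_T = 1 + 1/12*h_P + 1/6*h_Q + 1/4*h_R + 5/12*h_S + 1/12*h_T

Substituting h_S = 0 and rearranging gives the linear system (I - Q) h = 1:
  [7/12, -1/6, -1/12, -1/12] . (h_P, h_Q, h_R, h_T) = 1
  [-1/12, 3/4, -1/4, -1/3] . (h_P, h_Q, h_R, h_T) = 1
  [-1/12, -1/4, 7/12, -1/12] . (h_P, h_Q, h_R, h_T) = 1
  [-1/12, -1/6, -1/4, 11/12] . (h_P, h_Q, h_R, h_T) = 1

Solving yields:
  h_P = 6156/1363
  h_Q = 7200/1363
  h_R = 7056/1363
  h_T = 5280/1363

Starting state is T, so the expected hitting time is h_T = 5280/1363.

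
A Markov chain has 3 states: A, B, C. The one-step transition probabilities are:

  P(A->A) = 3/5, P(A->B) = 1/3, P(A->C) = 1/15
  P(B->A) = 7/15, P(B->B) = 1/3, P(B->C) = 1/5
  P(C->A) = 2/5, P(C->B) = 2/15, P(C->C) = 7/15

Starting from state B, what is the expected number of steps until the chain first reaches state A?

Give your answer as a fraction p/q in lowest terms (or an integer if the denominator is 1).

Let h_i = expected steps to first reach A from state i.
Boundary: h_A = 0.
First-step equations for the other states:
  h_B = 1 + 7/15*h_A + 1/3*h_B + 1/5*h_C
  h_C = 1 + 2/5*h_A + 2/15*h_B + 7/15*h_C

Substituting h_A = 0 and rearranging gives the linear system (I - Q) h = 1:
  [2/3, -1/5] . (h_B, h_C) = 1
  [-2/15, 8/15] . (h_B, h_C) = 1

Solving yields:
  h_B = 165/74
  h_C = 90/37

Starting state is B, so the expected hitting time is h_B = 165/74.

Answer: 165/74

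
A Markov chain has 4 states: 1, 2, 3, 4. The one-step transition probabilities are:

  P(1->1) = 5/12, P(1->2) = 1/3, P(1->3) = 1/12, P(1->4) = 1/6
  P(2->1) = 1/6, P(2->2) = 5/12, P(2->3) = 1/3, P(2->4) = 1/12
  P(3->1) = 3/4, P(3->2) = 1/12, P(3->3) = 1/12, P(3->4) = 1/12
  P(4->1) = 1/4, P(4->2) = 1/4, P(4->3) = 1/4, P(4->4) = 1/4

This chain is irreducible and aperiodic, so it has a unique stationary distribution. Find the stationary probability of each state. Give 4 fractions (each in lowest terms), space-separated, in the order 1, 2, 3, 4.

Answer: 147/388 117/388 141/776 107/776

Derivation:
The stationary distribution satisfies pi = pi * P, i.e.:
  pi_1 = 5/12*pi_1 + 1/6*pi_2 + 3/4*pi_3 + 1/4*pi_4
  pi_2 = 1/3*pi_1 + 5/12*pi_2 + 1/12*pi_3 + 1/4*pi_4
  pi_3 = 1/12*pi_1 + 1/3*pi_2 + 1/12*pi_3 + 1/4*pi_4
  pi_4 = 1/6*pi_1 + 1/12*pi_2 + 1/12*pi_3 + 1/4*pi_4
with normalization: pi_1 + pi_2 + pi_3 + pi_4 = 1.

Using the first 3 balance equations plus normalization, the linear system A*pi = b is:
  [-7/12, 1/6, 3/4, 1/4] . pi = 0
  [1/3, -7/12, 1/12, 1/4] . pi = 0
  [1/12, 1/3, -11/12, 1/4] . pi = 0
  [1, 1, 1, 1] . pi = 1

Solving yields:
  pi_1 = 147/388
  pi_2 = 117/388
  pi_3 = 141/776
  pi_4 = 107/776

Verification (pi * P):
  147/388*5/12 + 117/388*1/6 + 141/776*3/4 + 107/776*1/4 = 147/388 = pi_1  (ok)
  147/388*1/3 + 117/388*5/12 + 141/776*1/12 + 107/776*1/4 = 117/388 = pi_2  (ok)
  147/388*1/12 + 117/388*1/3 + 141/776*1/12 + 107/776*1/4 = 141/776 = pi_3  (ok)
  147/388*1/6 + 117/388*1/12 + 141/776*1/12 + 107/776*1/4 = 107/776 = pi_4  (ok)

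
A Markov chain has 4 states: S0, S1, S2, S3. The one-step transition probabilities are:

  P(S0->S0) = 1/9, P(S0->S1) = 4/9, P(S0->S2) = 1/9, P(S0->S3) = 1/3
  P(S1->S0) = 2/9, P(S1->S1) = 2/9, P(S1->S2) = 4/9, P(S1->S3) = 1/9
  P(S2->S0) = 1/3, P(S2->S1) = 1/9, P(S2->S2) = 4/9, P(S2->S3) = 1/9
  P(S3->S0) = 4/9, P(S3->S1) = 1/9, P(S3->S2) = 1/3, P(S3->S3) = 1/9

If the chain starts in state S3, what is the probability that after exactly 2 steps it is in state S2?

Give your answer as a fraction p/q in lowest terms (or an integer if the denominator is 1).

Answer: 23/81

Derivation:
Computing P^2 by repeated multiplication:
P^1 =
  S0: [1/9, 4/9, 1/9, 1/3]
  S1: [2/9, 2/9, 4/9, 1/9]
  S2: [1/3, 1/9, 4/9, 1/9]
  S3: [4/9, 1/9, 1/3, 1/9]
P^2 =
  S0: [8/27, 16/81, 10/27, 11/81]
  S1: [22/81, 17/81, 29/81, 13/81]
  S2: [7/27, 19/81, 26/81, 5/27]
  S3: [19/81, 22/81, 23/81, 17/81]

(P^2)[S3 -> S2] = 23/81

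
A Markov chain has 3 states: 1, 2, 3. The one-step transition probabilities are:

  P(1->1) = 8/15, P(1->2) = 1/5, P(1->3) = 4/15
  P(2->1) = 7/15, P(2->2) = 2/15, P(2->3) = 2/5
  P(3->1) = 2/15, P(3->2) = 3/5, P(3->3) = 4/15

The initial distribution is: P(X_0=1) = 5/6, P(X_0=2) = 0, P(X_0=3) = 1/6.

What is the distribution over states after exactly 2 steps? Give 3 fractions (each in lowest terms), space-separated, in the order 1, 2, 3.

Propagating the distribution step by step (d_{t+1} = d_t * P):
d_0 = (1=5/6, 2=0, 3=1/6)
  d_1[1] = 5/6*8/15 + 0*7/15 + 1/6*2/15 = 7/15
  d_1[2] = 5/6*1/5 + 0*2/15 + 1/6*3/5 = 4/15
  d_1[3] = 5/6*4/15 + 0*2/5 + 1/6*4/15 = 4/15
d_1 = (1=7/15, 2=4/15, 3=4/15)
  d_2[1] = 7/15*8/15 + 4/15*7/15 + 4/15*2/15 = 92/225
  d_2[2] = 7/15*1/5 + 4/15*2/15 + 4/15*3/5 = 13/45
  d_2[3] = 7/15*4/15 + 4/15*2/5 + 4/15*4/15 = 68/225
d_2 = (1=92/225, 2=13/45, 3=68/225)

Answer: 92/225 13/45 68/225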